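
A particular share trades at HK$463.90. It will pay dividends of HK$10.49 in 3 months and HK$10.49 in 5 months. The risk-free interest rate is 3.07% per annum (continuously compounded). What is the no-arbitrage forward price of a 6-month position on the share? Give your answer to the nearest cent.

HK$449.99

PV(dividends) I = 10.49·e^(−0.0307·3/12) + 10.49·e^(−0.0307·5/12)
I = 10.4098 + 10.3567 = 20.7665
F = (S − I)·e^(rT) = (463.90 − 20.7665) · e^(0.0307·6/12)
= 443.1335 · e^0.015350 = 443.1335 × 1.015468 = HK$449.99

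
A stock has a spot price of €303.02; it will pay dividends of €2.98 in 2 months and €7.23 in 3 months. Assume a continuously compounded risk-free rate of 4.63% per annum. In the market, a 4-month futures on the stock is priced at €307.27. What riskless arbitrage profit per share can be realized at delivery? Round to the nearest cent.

€9.80 per share

PV(dividends) I = 2.98·e^(−0.0463·2/12) + 7.23·e^(−0.0463·3/12) = 10.1039
Fair futures F* = (S − I)·e^(rT) = (303.02 − 10.1039)·e^0.015433 = 292.9161 × 1.015553 = 297.4718
Market €307.27 > fair 297.4718: forward overpriced → cash-and-carry (borrow at r, buy the stock and collect the dividends, short the forward).
Profit at T = |F_mkt − F*| = |307.27 − 297.4718| = €9.80 per share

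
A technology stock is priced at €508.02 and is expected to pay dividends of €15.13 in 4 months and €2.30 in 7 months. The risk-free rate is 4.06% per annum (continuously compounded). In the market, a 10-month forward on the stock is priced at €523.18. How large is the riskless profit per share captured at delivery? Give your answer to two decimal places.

€15.44 per share

PV(dividends) I = 15.13·e^(−0.0406·4/12) + 2.30·e^(−0.0406·7/12) = 17.1728
Fair forward F* = (S − I)·e^(rT) = (508.02 − 17.1728)·e^0.033833 = 490.8472 × 1.034412 = 507.7382
Market €523.18 > fair 507.7382: forward overpriced → cash-and-carry (borrow at r, buy the stock and collect the dividends, short the forward).
Profit at T = |F_mkt − F*| = |523.18 − 507.7382| = €15.44 per share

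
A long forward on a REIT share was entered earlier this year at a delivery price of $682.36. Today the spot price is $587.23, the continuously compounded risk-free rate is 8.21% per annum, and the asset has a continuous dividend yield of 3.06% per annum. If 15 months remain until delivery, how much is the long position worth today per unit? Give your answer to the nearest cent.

-$50.61

Current fair forward for the remaining 15 months: F = S·e^((r − q)·T), (r − q) = 0.0821 − 0.0306 = 0.0515
F = 587.23 · e^(0.0515 × 15/12) = 587.23 × 1.066492 = 626.2761
Value of long forward = (F − K)·e^(−rT) = (626.2761 − 682.36) · e^(−0.0821·15/12)
= -56.0839 × 0.902465 = -50.61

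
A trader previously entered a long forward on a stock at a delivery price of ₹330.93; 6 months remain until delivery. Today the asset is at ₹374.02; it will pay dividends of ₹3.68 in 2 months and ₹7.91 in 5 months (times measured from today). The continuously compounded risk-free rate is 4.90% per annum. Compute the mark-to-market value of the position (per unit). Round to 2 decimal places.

PV(remaining dividends) I = 3.68·e^(−0.0490·2/12) + 7.91·e^(−0.0490·5/12) = 11.4002
Current forward F = (S − I)·e^(rT) = (374.02 − 11.4002)·e^(0.0490·6/12) = 362.6198 × 1.024803 = 371.6139
Value (long) = (F − K)·e^(−rT) = (371.6139 − 330.93) × 0.975798 = 39.6993
Value = ₹39.70

₹39.70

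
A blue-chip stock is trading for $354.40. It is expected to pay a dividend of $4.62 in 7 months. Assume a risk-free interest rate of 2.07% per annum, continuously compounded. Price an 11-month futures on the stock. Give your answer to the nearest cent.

$356.54

PV(dividends) I = 4.62·e^(−0.0207·7/12)
I = 4.5645
F = (S − I)·e^(rT) = (354.40 − 4.5645) · e^(0.0207·11/12)
= 349.8355 · e^0.018975 = 349.8355 × 1.019156 = $356.54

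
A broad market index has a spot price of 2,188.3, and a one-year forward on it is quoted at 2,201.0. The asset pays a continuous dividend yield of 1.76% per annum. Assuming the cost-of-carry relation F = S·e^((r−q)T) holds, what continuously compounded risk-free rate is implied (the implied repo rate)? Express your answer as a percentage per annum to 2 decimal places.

From F = S·e^((r−q)T): (r − q) = ln(F/S)/T
ln(2201.0/2188.3) = ln(1.005804) = 0.005787
(r − q) = 0.005787 / (12/12) = 0.005787
r = ln(F/S)/T + q = 0.005787 + 0.0176 = 0.023387
r = 2.34%

2.34%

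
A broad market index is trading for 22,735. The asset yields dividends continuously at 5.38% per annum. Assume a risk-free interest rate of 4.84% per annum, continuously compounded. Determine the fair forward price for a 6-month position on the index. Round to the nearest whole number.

22,674

F = S·e^((r − q)T) = 22735 · e^((0.0484 − 0.0538) × 6/12)
= 22735 · e^-0.002700 = 22735 × 0.997304
F = 22,674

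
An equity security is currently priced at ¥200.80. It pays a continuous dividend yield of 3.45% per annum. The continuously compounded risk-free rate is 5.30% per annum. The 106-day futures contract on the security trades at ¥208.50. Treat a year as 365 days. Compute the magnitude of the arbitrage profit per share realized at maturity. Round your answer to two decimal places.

Fair futures: F* = S·e^(carry·T), with carry = (r − q) = 0.0530 − 0.0345 = 0.0185
F* = 200.80 · e^(0.0185 × 106/365) = 200.80 · e^0.005373 = 200.80 × 1.005387 = ¥201.8817
Market ¥208.50 > fair ¥201.8817: forward overpriced → cash-and-carry (buy spot, short the forward).
At maturity, profit = |F_mkt − F*| = |208.50 − 201.8817| = ¥6.62 per share

¥6.62 per share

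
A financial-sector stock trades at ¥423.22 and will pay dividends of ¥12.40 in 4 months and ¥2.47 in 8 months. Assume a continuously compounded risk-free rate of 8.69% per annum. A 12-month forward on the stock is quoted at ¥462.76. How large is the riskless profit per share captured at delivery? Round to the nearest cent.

PV(dividends) I = 12.40·e^(−0.0869·4/12) + 2.47·e^(−0.0869·8/12) = 14.3769
Fair forward F* = (S − I)·e^(rT) = (423.22 − 14.3769)·e^0.086900 = 408.8431 × 1.090788 = 445.9611
Market ¥462.76 > fair 445.9611: forward overpriced → cash-and-carry (borrow at r, buy the stock and collect the dividends, short the forward).
Profit at T = |F_mkt − F*| = |462.76 − 445.9611| = ¥16.80 per share

¥16.80 per share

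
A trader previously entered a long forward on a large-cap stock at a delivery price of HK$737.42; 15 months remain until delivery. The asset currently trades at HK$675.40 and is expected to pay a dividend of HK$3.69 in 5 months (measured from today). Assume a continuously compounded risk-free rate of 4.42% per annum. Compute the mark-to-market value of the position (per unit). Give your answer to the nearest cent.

PV(remaining dividends) I = 3.69·e^(−0.0442·5/12) = 3.6227
Current forward F = (S − I)·e^(rT) = (675.40 − 3.6227)·e^(0.0442·15/12) = 671.7773 × 1.056805 = 709.9376
Value (long) = (F − K)·e^(−rT) = (709.9376 − 737.42) × 0.946249 = -26.0052
Value = -HK$26.01

-HK$26.01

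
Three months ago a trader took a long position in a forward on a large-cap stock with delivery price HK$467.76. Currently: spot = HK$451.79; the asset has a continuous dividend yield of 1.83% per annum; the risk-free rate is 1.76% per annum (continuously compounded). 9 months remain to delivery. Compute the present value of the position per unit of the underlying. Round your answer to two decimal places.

Current fair forward for the remaining 9 months: F = S·e^((r − q)·T), (r − q) = 0.0176 − 0.0183 = -0.0007
F = 451.79 · e^(-0.0007 × 9/12) = 451.79 × 0.999475 = 451.5528
Value of long forward = (F − K)·e^(−rT) = (451.5528 − 467.76) · e^(−0.0176·9/12)
= -16.2072 × 0.986887 = -15.99

-HK$15.99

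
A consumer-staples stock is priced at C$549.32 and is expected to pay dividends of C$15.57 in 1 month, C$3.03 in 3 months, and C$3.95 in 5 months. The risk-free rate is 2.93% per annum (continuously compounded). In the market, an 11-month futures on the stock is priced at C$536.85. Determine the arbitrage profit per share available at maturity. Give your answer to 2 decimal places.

PV(dividends) I = 15.57·e^(−0.0293·1/12) + 3.03·e^(−0.0293·3/12) + 3.95·e^(−0.0293·5/12) = 22.4420
Fair futures F* = (S − I)·e^(rT) = (549.32 − 22.4420)·e^0.026858 = 526.8780 × 1.027222 = 541.2207
Market C$536.85 < fair 541.2207: forward underpriced → reverse cash-and-carry (short the stock, invest proceeds at r, pay the dividends, go long the forward).
Profit at T = |F_mkt − F*| = |536.85 − 541.2207| = C$4.37 per share

C$4.37 per share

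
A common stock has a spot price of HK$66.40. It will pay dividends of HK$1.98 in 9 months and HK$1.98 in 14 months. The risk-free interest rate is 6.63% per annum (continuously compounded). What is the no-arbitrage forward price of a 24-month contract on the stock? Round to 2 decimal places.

HK$71.57

PV(dividends) I = 1.98·e^(−0.0663·9/12) + 1.98·e^(−0.0663·14/12)
I = 1.8840 + 1.8326 = 3.7166
F = (S − I)·e^(rT) = (66.40 − 3.7166) · e^(0.0663·24/12)
= 62.6834 · e^0.132600 = 62.6834 × 1.141793 = HK$71.57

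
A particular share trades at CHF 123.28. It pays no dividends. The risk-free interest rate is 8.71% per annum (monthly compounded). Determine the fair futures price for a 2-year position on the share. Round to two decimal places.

CHF 146.65

F = S · (1+r/12)^(12T)
= 123.28 × 1.189545
F = CHF 146.65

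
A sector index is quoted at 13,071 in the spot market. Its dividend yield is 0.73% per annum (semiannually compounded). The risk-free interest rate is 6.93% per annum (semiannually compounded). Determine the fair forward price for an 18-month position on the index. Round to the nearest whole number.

F = S · (1+r/2)^(2T) / (1+q/2)^(2T)
= 13071 × 1.107593 / 1.010990 = 13071 × 1.095553
F = 14,320

14,320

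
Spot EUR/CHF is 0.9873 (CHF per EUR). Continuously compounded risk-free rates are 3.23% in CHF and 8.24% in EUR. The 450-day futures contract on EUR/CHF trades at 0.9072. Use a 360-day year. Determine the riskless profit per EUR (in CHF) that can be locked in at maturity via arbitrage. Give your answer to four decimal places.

Fair futures: F* = S·e^(carry·T), with carry = (r_CHF − r_EUR) = 0.0323 − 0.0824 = -0.0501
F* = 0.9873 · e^(-0.0501 × 450/360) = 0.9873 · e^-0.062625 = 0.9873 × 0.939296 = 0.9274
Market 0.9072 < fair 0.9274: forward underpriced → reverse cash-and-carry (short spot, go long the forward).
At maturity, profit = |F_mkt − F*| = |0.9072 − 0.9274| = 0.0202 per EUR (in CHF)

0.0202 per EUR (in CHF)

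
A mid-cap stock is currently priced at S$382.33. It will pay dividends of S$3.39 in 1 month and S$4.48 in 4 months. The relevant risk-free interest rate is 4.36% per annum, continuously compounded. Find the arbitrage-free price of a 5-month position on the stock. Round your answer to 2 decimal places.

PV(dividends) I = 3.39·e^(−0.0436·1/12) + 4.48·e^(−0.0436·4/12)
I = 3.3777 + 4.4154 = 7.7931
F = (S − I)·e^(rT) = (382.33 − 7.7931) · e^(0.0436·5/12)
= 374.5369 · e^0.018167 = 374.5369 × 1.018333 = S$381.40

S$381.40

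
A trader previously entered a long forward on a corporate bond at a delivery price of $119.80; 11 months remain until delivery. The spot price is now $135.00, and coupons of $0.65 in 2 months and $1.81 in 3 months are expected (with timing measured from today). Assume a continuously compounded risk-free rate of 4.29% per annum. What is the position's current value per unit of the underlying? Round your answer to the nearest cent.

PV(remaining coupons) I = 0.65·e^(−0.0429·2/12) + 1.81·e^(−0.0429·3/12) = 2.4361
Current forward F = (S − I)·e^(rT) = (135.00 − 2.4361)·e^(0.0429·11/12) = 132.5639 × 1.040108 = 137.8808
Value (long) = (F − K)·e^(−rT) = (137.8808 − 119.80) × 0.961438 = 17.3836
Value = $17.38

$17.38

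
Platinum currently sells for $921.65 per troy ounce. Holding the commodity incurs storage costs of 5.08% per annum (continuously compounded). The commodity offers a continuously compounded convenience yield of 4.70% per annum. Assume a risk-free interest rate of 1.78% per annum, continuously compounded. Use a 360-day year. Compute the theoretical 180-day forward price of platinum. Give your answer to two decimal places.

$931.66 per troy ounce

Net carry = r + u − y = 0.0178 + 0.0508 − 0.0470 = 0.0216
F = S·e^((r+u−y)T) = 921.65 · e^(0.0216 × 180/360) = 921.65 · e^0.010800
= 921.65 × 1.010859 = $931.66 per troy ounce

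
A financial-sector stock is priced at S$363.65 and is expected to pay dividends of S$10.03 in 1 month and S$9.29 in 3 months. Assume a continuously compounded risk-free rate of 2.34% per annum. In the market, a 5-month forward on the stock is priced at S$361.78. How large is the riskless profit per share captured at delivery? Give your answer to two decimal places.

S$14.00 per share

PV(dividends) I = 10.03·e^(−0.0234·1/12) + 9.29·e^(−0.0234·3/12) = 19.2463
Fair forward F* = (S − I)·e^(rT) = (363.65 − 19.2463)·e^0.009750 = 344.4037 × 1.009798 = 347.7782
Market S$361.78 > fair 347.7782: forward overpriced → cash-and-carry (borrow at r, buy the stock and collect the dividends, short the forward).
Profit at T = |F_mkt − F*| = |361.78 − 347.7782| = S$14.00 per share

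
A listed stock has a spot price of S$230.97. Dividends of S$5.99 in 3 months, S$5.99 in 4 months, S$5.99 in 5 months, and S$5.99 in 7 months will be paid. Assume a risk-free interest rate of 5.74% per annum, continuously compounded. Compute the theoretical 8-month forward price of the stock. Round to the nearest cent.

S$215.64

PV(dividends) I = 5.99·e^(−0.0574·3/12) + 5.99·e^(−0.0574·4/12) + 5.99·e^(−0.0574·5/12) + 5.99·e^(−0.0574·7/12)
I = 5.9047 + 5.8765 + 5.8484 + 5.7928 = 23.4224
F = (S − I)·e^(rT) = (230.97 − 23.4224) · e^(0.0574·8/12)
= 207.5476 · e^0.038267 = 207.5476 × 1.039009 = S$215.64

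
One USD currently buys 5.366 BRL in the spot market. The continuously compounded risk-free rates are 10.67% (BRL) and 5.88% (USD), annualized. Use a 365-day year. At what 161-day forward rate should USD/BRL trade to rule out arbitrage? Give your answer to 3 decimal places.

5.481

F = S·e^((r_BRL − r_USD)T) = 5.366 · e^((0.1067 − 0.0588) × 161/365)
= 5.366 · e^0.021128 = 5.366 × 1.021353
F = 5.481 BRL per USD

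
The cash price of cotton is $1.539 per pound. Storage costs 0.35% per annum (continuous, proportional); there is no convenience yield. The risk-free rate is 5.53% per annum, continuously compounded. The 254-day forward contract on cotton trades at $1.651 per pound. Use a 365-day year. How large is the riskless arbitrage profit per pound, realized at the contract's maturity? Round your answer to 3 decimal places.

$0.048 per pound

Fair forward: F* = S·e^(carry·T), with carry = (r + u) = 0.0553 + 0.0035 = 0.0588
F* = 1.539 · e^(0.0588 × 254/365) = 1.539 · e^0.040918 = 1.539 × 1.041767 = $1.6033
Market $1.651 > fair $1.6033: forward overpriced → cash-and-carry (buy spot, short the forward).
At maturity, profit = |F_mkt − F*| = |1.651 − 1.6033| = $0.048 per pound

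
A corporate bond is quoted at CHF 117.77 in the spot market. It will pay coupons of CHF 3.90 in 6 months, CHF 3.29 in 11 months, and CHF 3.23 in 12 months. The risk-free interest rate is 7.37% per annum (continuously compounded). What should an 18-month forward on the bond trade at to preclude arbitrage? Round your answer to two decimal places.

CHF 120.55

PV(coupons) I = 3.90·e^(−0.0737·6/12) + 3.29·e^(−0.0737·11/12) + 3.23·e^(−0.0737·12/12)
I = 3.7589 + 3.0751 + 3.0005 = 9.8345
F = (S − I)·e^(rT) = (117.77 − 9.8345) · e^(0.0737·18/12)
= 107.9355 · e^0.110550 = 107.9355 × 1.116892 = CHF 120.55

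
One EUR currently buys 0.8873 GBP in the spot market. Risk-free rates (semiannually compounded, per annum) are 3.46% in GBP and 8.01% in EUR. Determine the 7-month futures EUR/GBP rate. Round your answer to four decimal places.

By covered interest parity, F = S · (1+r_GBP/2)^(2T) / (1+r_EUR/2)^(2T)
= 0.8873 × 1.020212 / 1.046879 = 0.8873 × 0.974527
F = 0.8647 GBP per EUR

0.8647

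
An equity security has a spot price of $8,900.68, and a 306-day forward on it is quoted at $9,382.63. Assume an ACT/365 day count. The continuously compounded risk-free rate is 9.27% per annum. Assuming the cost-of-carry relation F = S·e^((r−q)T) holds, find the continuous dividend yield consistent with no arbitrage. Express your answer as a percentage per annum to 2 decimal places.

2.98%

From F = S·e^((r−q)T): (r − q) = ln(F/S)/T
ln(9382.63/8900.68) = ln(1.054148) = 0.052733
(r − q) = 0.052733 / (306/365) = 0.062900
q = r − ln(F/S)/T = 0.0927 − 0.062900 = 0.029800
q = 2.98%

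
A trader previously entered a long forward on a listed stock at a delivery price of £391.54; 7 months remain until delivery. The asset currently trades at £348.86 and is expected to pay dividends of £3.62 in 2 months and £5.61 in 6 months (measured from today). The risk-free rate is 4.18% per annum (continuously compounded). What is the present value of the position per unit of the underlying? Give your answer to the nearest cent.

-£42.34

PV(remaining dividends) I = 3.62·e^(−0.0418·2/12) + 5.61·e^(−0.0418·6/12) = 9.0888
Current forward F = (S − I)·e^(rT) = (348.86 − 9.0888)·e^(0.0418·7/12) = 339.7712 × 1.024683 = 348.1578
Value (long) = (F − K)·e^(−rT) = (348.1578 − 391.54) × 0.975912 = -42.3372
Value = -£42.34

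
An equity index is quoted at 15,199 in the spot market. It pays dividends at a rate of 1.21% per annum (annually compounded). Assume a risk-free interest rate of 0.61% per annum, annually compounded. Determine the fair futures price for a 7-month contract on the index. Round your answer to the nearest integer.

15,146

F = S · (1+r)^T / (1+q)^T
= 15199 × 1.003554 / 1.007041 = 15199 × 0.996537
F = 15,146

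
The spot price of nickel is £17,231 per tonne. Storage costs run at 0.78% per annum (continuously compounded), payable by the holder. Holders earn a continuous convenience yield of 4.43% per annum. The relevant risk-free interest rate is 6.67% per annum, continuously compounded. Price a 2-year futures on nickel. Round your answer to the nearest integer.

Net carry = r + u − y = 0.0667 + 0.0078 − 0.0443 = 0.0302
F = S·e^((r+u−y)T) = 17231 · e^(0.0302 × 2) = 17231 · e^0.060400
= 17231 × 1.062261 = £18,304 per tonne

£18,304 per tonne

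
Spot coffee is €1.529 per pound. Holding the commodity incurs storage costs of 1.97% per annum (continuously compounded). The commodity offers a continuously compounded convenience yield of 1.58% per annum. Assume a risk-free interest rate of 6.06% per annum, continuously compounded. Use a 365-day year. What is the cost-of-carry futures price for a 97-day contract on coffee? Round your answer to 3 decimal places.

€1.555 per pound

Net carry = r + u − y = 0.0606 + 0.0197 − 0.0158 = 0.0645
F = S·e^((r+u−y)T) = 1.529 · e^(0.0645 × 97/365) = 1.529 · e^0.017141
= 1.529 × 1.017289 = €1.555 per pound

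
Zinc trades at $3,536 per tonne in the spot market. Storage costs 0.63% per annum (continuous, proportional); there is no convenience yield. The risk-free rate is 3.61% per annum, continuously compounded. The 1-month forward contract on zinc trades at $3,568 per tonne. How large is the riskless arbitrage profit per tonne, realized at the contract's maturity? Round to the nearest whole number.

Fair forward: F* = S·e^(carry·T), with carry = (r + u) = 0.0361 + 0.0063 = 0.0424
F* = 3536 · e^(0.0424 × 1/12) = 3536 · e^0.003533 = 3536 × 1.003539 = $3548.5139
Market $3568 > fair $3548.5139: forward overpriced → cash-and-carry (buy spot, short the forward).
At maturity, profit = |F_mkt − F*| = |3568 − 3548.5139| = $19 per tonne

$19 per tonne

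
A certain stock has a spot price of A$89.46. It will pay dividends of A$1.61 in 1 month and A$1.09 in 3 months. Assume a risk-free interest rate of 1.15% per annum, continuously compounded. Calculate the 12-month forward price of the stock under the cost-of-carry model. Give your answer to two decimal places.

PV(dividends) I = 1.61·e^(−0.0115·1/12) + 1.09·e^(−0.0115·3/12)
I = 1.6085 + 1.0869 = 2.6954
F = (S − I)·e^(rT) = (89.46 − 2.6954) · e^(0.0115·12/12)
= 86.7646 · e^0.011500 = 86.7646 × 1.011566 = A$87.77

A$87.77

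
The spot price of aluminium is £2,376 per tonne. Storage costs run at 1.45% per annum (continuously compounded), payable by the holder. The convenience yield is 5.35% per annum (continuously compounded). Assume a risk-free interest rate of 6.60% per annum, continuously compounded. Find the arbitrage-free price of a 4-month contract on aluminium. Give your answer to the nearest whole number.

£2,397 per tonne

Net carry = r + u − y = 0.0660 + 0.0145 − 0.0535 = 0.0270
F = S·e^((r+u−y)T) = 2376 · e^(0.0270 × 4/12) = 2376 · e^0.009000
= 2376 × 1.009041 = £2,397 per tonne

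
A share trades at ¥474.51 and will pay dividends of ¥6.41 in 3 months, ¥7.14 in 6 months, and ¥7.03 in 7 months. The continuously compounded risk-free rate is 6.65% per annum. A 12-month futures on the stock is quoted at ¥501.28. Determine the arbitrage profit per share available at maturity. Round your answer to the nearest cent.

¥15.49 per share

PV(dividends) I = 6.41·e^(−0.0665·3/12) + 7.14·e^(−0.0665·6/12) + 7.03·e^(−0.0665·7/12) = 19.9733
Fair futures F* = (S − I)·e^(rT) = (474.51 − 19.9733)·e^0.066500 = 454.5367 × 1.068761 = 485.7911
Market ¥501.28 > fair 485.7911: forward overpriced → cash-and-carry (borrow at r, buy the stock and collect the dividends, short the forward).
Profit at T = |F_mkt − F*| = |501.28 − 485.7911| = ¥15.49 per share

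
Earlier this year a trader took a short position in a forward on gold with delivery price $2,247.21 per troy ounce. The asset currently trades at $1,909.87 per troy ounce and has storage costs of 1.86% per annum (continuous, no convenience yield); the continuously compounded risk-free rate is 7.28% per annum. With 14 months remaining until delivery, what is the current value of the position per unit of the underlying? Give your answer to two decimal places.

Current fair forward for the remaining 14 months: F = S·e^((r + u)·T), (r + u) = 0.0728 + 0.0186 = 0.0914
F = 1909.87 · e^(0.0914 × 14/12) = 1909.87 × 1.11252625 = 2124.7805
Value of long forward = (F − K)·e^(−rT) = (2124.7805 − 2247.21) · e^(−0.0728·14/12)
= -122.4295 × 0.91857352 = -112.46
Short position value = −(long value) = $112.46

$112.46 per troy ounce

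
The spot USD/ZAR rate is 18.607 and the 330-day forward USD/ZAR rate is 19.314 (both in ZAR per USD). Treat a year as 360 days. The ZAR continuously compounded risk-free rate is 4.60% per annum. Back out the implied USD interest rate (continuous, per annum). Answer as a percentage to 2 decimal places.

0.53%

F = S·e^((r_ZAR − r_USD)T) ⇒ r_USD = r_ZAR − ln(F/S)/T
ln(19.314/18.607) = 0.037292; /(330/360) = 0.040682
r_USD = 0.0460 − 0.040682 = 0.005318
r_USD = 0.53%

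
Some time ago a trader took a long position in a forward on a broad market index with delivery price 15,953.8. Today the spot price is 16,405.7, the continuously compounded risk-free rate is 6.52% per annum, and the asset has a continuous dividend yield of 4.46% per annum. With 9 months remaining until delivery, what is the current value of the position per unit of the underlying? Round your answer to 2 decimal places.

Current fair forward for the remaining 9 months: F = S·e^((r − q)·T), (r − q) = 0.0652 − 0.0446 = 0.0206
F = 16405.7 · e^(0.0206 × 9/12) = 16405.7 × 1.01556997 = 16661.1363
Value of long forward = (F − K)·e^(−rT) = (16661.1363 − 15953.8) · e^(−0.0652·9/12)
= 707.3363 × 0.95227635 = 673.58

673.58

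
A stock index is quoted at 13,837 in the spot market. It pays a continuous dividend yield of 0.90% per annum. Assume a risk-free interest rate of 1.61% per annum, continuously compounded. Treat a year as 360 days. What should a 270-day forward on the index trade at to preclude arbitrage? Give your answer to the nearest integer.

13,911

F = S·e^((r − q)T) = 13837 · e^((0.0161 − 0.0090) × 270/360)
= 13837 · e^0.005325 = 13837 × 1.005339
F = 13,911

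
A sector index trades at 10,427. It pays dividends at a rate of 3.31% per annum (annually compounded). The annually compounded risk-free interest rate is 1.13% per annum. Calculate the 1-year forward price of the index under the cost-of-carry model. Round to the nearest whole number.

10,207

F = S · (1+r)^T / (1+q)^T
= 10427 × 1.011300 / 1.033100 = 10427 × 0.978898
F = 10,207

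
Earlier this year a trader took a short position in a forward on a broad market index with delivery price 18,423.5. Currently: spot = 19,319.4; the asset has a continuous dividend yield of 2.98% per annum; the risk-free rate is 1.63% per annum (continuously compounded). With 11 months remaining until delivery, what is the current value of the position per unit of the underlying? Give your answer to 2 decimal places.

-648.53

Current fair forward for the remaining 11 months: F = S·e^((r − q)·T), (r − q) = 0.0163 − 0.0298 = -0.0135
F = 19319.4 · e^(-0.0135 × 11/12) = 19319.4 × 0.98770126 = 19081.7957
Value of long forward = (F − K)·e^(−rT) = (19081.7957 − 18423.5) · e^(−0.0163·11/12)
= 658.2957 × 0.98516941 = 648.53
Short position value = −(long value) = -648.53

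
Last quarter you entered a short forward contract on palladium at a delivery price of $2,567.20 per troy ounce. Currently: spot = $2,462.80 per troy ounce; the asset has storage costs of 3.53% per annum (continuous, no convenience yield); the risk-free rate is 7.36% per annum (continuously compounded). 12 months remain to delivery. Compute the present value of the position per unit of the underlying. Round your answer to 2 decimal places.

Current fair forward for the remaining 12 months: F = S·e^((r + u)·T), (r + u) = 0.0736 + 0.0353 = 0.1089
F = 2462.80 · e^(0.1089 × 12/12) = 2462.80 × 1.11505084 = 2746.1472
Value of long forward = (F − K)·e^(−rT) = (2746.1472 − 2567.20) · e^(−0.0736·12/12)
= 178.9472 × 0.92904324 = 166.25
Short position value = −(long value) = -$166.25

-$166.25 per troy ounce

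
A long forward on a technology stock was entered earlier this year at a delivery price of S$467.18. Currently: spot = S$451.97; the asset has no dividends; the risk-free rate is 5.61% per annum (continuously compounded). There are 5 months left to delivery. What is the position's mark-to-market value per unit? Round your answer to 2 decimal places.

-S$4.42

Current fair forward for the remaining 5 months: F = S·e^(r·T), r = 0.0561
F = 451.97 · e^(0.0561 × 5/12) = 451.97 × 1.023650 = 462.6591
Value of long forward = (F − K)·e^(−rT) = (462.6591 − 467.18) · e^(−0.0561·5/12)
= -4.5209 × 0.976896 = -4.42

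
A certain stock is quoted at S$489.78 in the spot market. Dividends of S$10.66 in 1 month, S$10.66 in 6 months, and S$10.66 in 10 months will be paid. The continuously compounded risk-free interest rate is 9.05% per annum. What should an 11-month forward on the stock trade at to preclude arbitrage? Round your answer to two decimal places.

PV(dividends) I = 10.66·e^(−0.0905·1/12) + 10.66·e^(−0.0905·6/12) + 10.66·e^(−0.0905·10/12)
I = 10.5799 + 10.1884 + 9.8856 = 30.6539
F = (S − I)·e^(rT) = (489.78 − 30.6539) · e^(0.0905·11/12)
= 459.1261 · e^0.082958 = 459.1261 × 1.086496 = S$498.84

S$498.84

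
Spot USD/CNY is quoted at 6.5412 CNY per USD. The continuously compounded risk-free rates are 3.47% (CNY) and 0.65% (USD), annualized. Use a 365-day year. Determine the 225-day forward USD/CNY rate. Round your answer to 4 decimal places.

F = S·e^((r_CNY − r_USD)T) = 6.5412 · e^((0.0347 − 0.0065) × 225/365)
= 6.5412 · e^0.017384 = 6.5412 × 1.017536
F = 6.6559 CNY per USD

6.6559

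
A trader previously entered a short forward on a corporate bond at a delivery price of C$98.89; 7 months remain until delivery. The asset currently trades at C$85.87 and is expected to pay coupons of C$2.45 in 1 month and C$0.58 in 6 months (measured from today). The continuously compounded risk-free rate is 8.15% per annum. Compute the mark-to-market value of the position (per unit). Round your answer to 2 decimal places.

PV(remaining coupons) I = 2.45·e^(−0.0815·1/12) + 0.58·e^(−0.0815·6/12) = 2.9903
Current forward F = (S − I)·e^(rT) = (85.87 − 2.9903)·e^(0.0815·7/12) = 82.8797 × 1.048690 = 86.9151
Value (long) = (F − K)·e^(−rT) = (86.9151 − 98.89) × 0.953571 = -11.4189
Short position value = −(long value) = C$11.42

C$11.42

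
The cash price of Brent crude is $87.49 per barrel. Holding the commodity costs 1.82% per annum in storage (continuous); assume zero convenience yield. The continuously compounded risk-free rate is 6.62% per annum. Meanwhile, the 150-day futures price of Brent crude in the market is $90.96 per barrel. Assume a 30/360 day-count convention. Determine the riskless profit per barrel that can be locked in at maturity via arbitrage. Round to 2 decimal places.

Fair futures: F* = S·e^(carry·T), with carry = (r + u) = 0.0662 + 0.0182 = 0.0844
F* = 87.49 · e^(0.0844 × 150/360) = 87.49 · e^0.035167 = 87.49 × 1.035793 = $90.6215
Market $90.96 > fair $90.6215: forward overpriced → cash-and-carry (buy spot, short the forward).
At maturity, profit = |F_mkt − F*| = |90.96 − 90.6215| = $0.34 per barrel

$0.34 per barrel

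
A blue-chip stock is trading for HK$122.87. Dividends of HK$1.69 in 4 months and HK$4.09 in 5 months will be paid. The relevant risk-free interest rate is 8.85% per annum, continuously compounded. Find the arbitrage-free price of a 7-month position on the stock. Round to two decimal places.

PV(dividends) I = 1.69·e^(−0.0885·4/12) + 4.09·e^(−0.0885·5/12)
I = 1.6409 + 3.9419 = 5.5828
F = (S − I)·e^(rT) = (122.87 − 5.5828) · e^(0.0885·7/12)
= 117.2872 · e^0.051625 = 117.2872 × 1.052981 = HK$123.50

HK$123.50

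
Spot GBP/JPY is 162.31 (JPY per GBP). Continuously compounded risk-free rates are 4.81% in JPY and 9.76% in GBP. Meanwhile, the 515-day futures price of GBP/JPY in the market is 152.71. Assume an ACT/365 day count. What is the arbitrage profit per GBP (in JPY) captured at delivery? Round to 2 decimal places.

1.35 per GBP (in JPY)

Fair futures: F* = S·e^(carry·T), with carry = (r_JPY − r_GBP) = 0.0481 − 0.0976 = -0.0495
F* = 162.31 · e^(-0.0495 × 515/365) = 162.31 · e^-0.069842 = 162.31 × 0.932541 = 151.3607
Market 152.71 > fair 151.3607: forward overpriced → cash-and-carry (buy spot, short the forward).
At maturity, profit = |F_mkt − F*| = |152.71 − 151.3607| = 1.35 per GBP (in JPY)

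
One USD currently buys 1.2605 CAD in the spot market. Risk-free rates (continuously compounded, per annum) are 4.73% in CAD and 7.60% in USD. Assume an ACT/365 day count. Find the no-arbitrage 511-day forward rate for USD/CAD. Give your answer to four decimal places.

F = S·e^((r_CAD − r_USD)T) = 1.2605 · e^((0.0473 − 0.0760) × 511/365)
= 1.2605 · e^-0.040180 = 1.2605 × 0.960617
F = 1.2109 CAD per USD

1.2109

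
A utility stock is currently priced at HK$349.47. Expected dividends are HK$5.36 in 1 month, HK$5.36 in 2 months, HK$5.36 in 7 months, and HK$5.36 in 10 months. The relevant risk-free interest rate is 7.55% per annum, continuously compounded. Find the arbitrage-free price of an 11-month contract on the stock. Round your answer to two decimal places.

HK$352.24

PV(dividends) I = 5.36·e^(−0.0755·1/12) + 5.36·e^(−0.0755·2/12) + 5.36·e^(−0.0755·7/12) + 5.36·e^(−0.0755·10/12)
I = 5.3264 + 5.2930 + 5.1291 + 5.0332 = 20.7817
F = (S − I)·e^(rT) = (349.47 − 20.7817) · e^(0.0755·11/12)
= 328.6883 · e^0.069208 = 328.6883 × 1.071659 = HK$352.24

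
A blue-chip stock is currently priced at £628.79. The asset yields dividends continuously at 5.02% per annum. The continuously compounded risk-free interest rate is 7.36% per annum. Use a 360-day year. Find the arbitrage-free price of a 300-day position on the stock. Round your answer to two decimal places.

F = S·e^((r − q)T) = 628.79 · e^((0.0736 − 0.0502) × 300/360)
= 628.79 · e^0.019500 = 628.79 × 1.019691
F = £641.17

£641.17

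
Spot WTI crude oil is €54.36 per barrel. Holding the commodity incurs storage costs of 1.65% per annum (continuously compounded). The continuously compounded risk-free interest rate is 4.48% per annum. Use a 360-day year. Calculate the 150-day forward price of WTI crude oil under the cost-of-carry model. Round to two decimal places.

€55.77 per barrel

Net carry = r + u − y = 0.0448 + 0.0165 − 0.0000 = 0.0613
F = S·e^((r+u−y)T) = 54.36 · e^(0.0613 × 150/360) = 54.36 · e^0.025542
= 54.36 × 1.025871 = €55.77 per barrel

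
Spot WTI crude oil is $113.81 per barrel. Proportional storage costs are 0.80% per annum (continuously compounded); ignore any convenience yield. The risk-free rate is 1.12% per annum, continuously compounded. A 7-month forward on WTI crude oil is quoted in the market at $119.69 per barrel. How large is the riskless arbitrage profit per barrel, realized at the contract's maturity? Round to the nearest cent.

Fair forward: F* = S·e^(carry·T), with carry = (r + u) = 0.0112 + 0.0080 = 0.0192
F* = 113.81 · e^(0.0192 × 7/12) = 113.81 · e^0.011200 = 113.81 × 1.011263 = $115.0918
Market $119.69 > fair $115.0918: forward overpriced → cash-and-carry (buy spot, short the forward).
At maturity, profit = |F_mkt − F*| = |119.69 − 115.0918| = $4.60 per barrel

$4.60 per barrel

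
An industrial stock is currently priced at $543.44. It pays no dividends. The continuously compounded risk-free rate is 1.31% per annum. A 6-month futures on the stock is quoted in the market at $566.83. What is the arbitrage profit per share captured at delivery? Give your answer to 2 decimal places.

Fair futures: F* = S·e^(carry·T), with carry = r = 0.0131
F* = 543.44 · e^(0.0131 × 6/12) = 543.44 · e^0.006550 = 543.44 × 1.006571 = $547.0109
Market $566.83 > fair $547.0109: forward overpriced → cash-and-carry (buy spot, short the forward).
At maturity, profit = |F_mkt − F*| = |566.83 − 547.0109| = $19.82 per share

$19.82 per share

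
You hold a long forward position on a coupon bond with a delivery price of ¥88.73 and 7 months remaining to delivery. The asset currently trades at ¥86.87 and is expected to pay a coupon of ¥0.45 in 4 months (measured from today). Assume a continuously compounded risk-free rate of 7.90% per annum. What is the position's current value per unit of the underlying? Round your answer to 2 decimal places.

¥1.70

PV(remaining coupons) I = 0.45·e^(−0.0790·4/12) = 0.4383
Current forward F = (S − I)·e^(rT) = (86.87 − 0.4383)·e^(0.0790·7/12) = 86.4317 × 1.047162 = 90.5080
Value (long) = (F − K)·e^(−rT) = (90.5080 − 88.73) × 0.954962 = 1.6979
Value = ¥1.70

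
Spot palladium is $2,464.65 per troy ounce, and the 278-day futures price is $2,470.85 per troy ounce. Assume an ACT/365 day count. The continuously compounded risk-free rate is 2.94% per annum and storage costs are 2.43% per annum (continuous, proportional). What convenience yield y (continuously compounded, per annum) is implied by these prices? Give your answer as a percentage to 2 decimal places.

F = S·e^((r+u−y)T) ⇒ (r+u−y) = ln(F/S)/T
ln(2470.85/2464.65) = 0.002512; /T ⇒ 0.003298
y = r + u − ln(F/S)/T = 0.0294 + 0.0243 − 0.003298 = 0.050402
y = 5.04%

5.04%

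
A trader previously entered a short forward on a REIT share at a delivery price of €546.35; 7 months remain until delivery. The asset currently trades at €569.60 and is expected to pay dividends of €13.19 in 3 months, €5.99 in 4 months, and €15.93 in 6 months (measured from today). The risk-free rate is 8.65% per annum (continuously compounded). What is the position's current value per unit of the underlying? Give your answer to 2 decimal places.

-€16.15

PV(remaining dividends) I = 13.19·e^(−0.0865·3/12) + 5.99·e^(−0.0865·4/12) + 15.93·e^(−0.0865·6/12) = 33.9833
Current forward F = (S − I)·e^(rT) = (569.60 − 33.9833)·e^(0.0865·7/12) = 535.6167 × 1.051753 = 563.3365
Value (long) = (F − K)·e^(−rT) = (563.3365 − 546.35) × 0.950794 = 16.1507
Short position value = −(long value) = -€16.15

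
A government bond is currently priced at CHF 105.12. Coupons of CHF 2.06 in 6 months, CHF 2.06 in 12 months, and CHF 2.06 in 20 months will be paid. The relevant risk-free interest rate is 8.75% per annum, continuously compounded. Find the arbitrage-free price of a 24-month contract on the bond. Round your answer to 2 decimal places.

PV(coupons) I = 2.06·e^(−0.0875·6/12) + 2.06·e^(−0.0875·12/12) + 2.06·e^(−0.0875·20/12)
I = 1.9718 + 1.8874 + 1.7805 = 5.6397
F = (S − I)·e^(rT) = (105.12 − 5.6397) · e^(0.0875·24/12)
= 99.4803 · e^0.175000 = 99.4803 × 1.191246 = CHF 118.51

CHF 118.51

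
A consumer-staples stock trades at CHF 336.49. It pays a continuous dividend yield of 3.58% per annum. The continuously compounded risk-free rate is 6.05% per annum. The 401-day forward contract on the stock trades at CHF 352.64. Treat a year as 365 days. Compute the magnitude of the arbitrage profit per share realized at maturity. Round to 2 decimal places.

Fair forward: F* = S·e^(carry·T), with carry = (r − q) = 0.0605 − 0.0358 = 0.0247
F* = 336.49 · e^(0.0247 × 401/365) = 336.49 · e^0.027136 = 336.49 × 1.027508 = CHF 345.7462
Market CHF 352.64 > fair CHF 345.7462: forward overpriced → cash-and-carry (buy spot, short the forward).
At maturity, profit = |F_mkt − F*| = |352.64 − 345.7462| = CHF 6.89 per share

CHF 6.89 per share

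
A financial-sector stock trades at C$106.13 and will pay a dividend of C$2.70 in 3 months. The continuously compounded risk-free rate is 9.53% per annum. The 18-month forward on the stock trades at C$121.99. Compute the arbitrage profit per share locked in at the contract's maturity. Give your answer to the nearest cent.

C$2.59 per share

PV(dividends) I = 2.70·e^(−0.0953·3/12) = 2.6364
Fair forward F* = (S − I)·e^(rT) = (106.13 − 2.6364)·e^0.142950 = 103.4936 × 1.153672 = 119.3977
Market C$121.99 > fair 119.3977: forward overpriced → cash-and-carry (borrow at r, buy the stock and collect the dividends, short the forward).
Profit at T = |F_mkt − F*| = |121.99 − 119.3977| = C$2.59 per share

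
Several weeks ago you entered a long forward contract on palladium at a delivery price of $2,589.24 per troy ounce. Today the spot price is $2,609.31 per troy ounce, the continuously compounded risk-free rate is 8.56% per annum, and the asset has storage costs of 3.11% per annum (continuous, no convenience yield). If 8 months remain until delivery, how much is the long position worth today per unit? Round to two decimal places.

$218.36 per troy ounce

Current fair forward for the remaining 8 months: F = S·e^((r + u)·T), (r + u) = 0.0856 + 0.0311 = 0.1167
F = 2609.31 · e^(0.1167 × 8/12) = 2609.31 × 1.08090646 = 2820.4200
Value of long forward = (F − K)·e^(−rT) = (2820.4200 − 2589.24) · e^(−0.0856·8/12)
= 231.1800 × 0.94453110 = 218.36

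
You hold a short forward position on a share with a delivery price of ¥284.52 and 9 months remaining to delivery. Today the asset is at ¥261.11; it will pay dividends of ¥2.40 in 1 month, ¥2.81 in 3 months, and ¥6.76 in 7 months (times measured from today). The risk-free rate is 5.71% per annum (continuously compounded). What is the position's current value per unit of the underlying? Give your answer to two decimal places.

PV(remaining dividends) I = 2.40·e^(−0.0571·1/12) + 2.81·e^(−0.0571·3/12) + 6.76·e^(−0.0571·7/12) = 11.6973
Current forward F = (S − I)·e^(rT) = (261.11 − 11.6973)·e^(0.0571·9/12) = 249.4127 × 1.043755 = 260.3258
Value (long) = (F − K)·e^(−rT) = (260.3258 − 284.52) × 0.958079 = -23.1800
Short position value = −(long value) = ¥23.18

¥23.18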